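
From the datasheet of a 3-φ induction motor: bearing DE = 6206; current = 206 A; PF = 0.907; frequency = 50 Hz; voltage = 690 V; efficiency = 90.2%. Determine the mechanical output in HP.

270 HP

P_in = √3·V·I·cosφ = 1.732 × 690 × 206 × 0.907 = 223291 W
P_out = η·P_in = 0.902 × 223291 = 201408 W
= 201408/746 = 270 HP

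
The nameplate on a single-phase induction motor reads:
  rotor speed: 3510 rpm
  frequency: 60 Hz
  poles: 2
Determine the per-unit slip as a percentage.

n_s = 120f/p = 120×60/2 = 3600 rpm
s = (n_s − n)/n_s = (3600 − 3510)/3600 = 0.0250

2.5 %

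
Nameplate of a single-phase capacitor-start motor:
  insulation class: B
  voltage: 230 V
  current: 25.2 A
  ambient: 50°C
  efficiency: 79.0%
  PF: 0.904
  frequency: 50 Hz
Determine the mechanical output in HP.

5.55 HP

P_in = V·I·cosφ = 230 × 25.2 × 0.904 = 5240 W
P_out = η·P_in = 0.79 × 5240 = 4140 W
= 4140/746 = 5.55 HP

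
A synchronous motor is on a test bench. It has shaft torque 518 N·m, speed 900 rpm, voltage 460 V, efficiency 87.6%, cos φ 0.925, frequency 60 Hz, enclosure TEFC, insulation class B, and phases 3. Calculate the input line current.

75.6 A

ω = 2π×900/60 = 94.25 rad/s; P_out = τω = 518 × 94.25 = 48822 W
P_in = P_out / η = 48822 / 0.876 = 55733 W
I_L = P_in / (√3·V_L·cosφ) = 55733 / (1.732 × 460 × 0.925) = 75.6 A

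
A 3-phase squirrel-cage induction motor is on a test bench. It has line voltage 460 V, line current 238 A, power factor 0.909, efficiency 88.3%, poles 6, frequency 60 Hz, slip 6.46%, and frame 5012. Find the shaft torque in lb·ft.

P_in = √3·V·I·cosφ = 1.732 × 460 × 238 × 0.909 = 172364 W
P_out = η·P_in = 0.883 × 172364 = 152197 W
n_s = 120×60/6 = 1200 rpm; n = 1200×(1−0.0646) = 1122 rpm
ω = 2π×1122/60 = 117.5 rad/s
τ = P_out/ω = 152197/117.5 = 1295 N·m
In lb·ft: 1295/1.356 = 955 lb·ft

955 lb·ft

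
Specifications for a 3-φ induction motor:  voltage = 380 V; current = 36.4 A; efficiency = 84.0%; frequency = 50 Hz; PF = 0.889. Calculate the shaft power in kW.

P_in = √3·V·I·cosφ = 1.732 × 380 × 36.4 × 0.889 = 21298 W
P_out = η·P_in = 0.84 × 21298 = 17890 W

17.9 kW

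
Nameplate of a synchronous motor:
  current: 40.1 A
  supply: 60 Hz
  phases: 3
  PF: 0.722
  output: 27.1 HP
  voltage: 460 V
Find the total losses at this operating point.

2.85 kW

P_in = √3·V·I·cosφ = 1.732×460×40.1×0.722 = 23067 W
P_out = 27.1×746 = 20217 W
Losses = P_in − P_out = 23067 − 20217 = 2850 W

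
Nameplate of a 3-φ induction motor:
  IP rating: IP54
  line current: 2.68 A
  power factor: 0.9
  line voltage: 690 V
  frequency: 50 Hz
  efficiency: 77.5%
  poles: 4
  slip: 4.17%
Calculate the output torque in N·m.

P_in = √3·V·I·cosφ = 1.732 × 690 × 2.68 × 0.9 = 2883 W
P_out = η·P_in = 0.775 × 2883 = 2234 W
n_s = 120×50/4 = 1500 rpm; n = 1500×(1−0.0417) = 1437 rpm
ω = 2π×1437/60 = 150.5 rad/s
τ = P_out/ω = 2234/150.5 = 14.8 N·m

14.8 N·m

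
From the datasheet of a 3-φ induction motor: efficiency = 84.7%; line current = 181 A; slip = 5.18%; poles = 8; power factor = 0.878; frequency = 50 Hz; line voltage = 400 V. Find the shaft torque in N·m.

1250 N·m

P_in = √3·V·I·cosφ = 1.732 × 400 × 181 × 0.878 = 110098 W
P_out = η·P_in = 0.847 × 110098 = 93253 W
n_s = 120×50/8 = 750 rpm; n = 750×(1−0.0518) = 711 rpm
ω = 2π×711/60 = 74.46 rad/s
τ = P_out/ω = 93253/74.46 = 1250 N·m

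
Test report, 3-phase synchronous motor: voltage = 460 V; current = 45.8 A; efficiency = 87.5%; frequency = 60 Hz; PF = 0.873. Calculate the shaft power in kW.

27.9 kW

P_in = √3·V·I·cosφ = 1.732 × 460 × 45.8 × 0.873 = 31856 W
P_out = η·P_in = 0.875 × 31856 = 27874 W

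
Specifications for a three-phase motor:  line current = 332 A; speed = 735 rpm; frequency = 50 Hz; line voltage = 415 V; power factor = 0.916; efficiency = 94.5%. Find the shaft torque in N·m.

2680 N·m

P_in = √3·V·I·cosφ = 1.732 × 415 × 332 × 0.916 = 218590 W
P_out = η·P_in = 0.945 × 218590 = 206568 W
n = 735 rpm
ω = 2π×735/60 = 76.97 rad/s
τ = P_out/ω = 206568/76.97 = 2680 N·m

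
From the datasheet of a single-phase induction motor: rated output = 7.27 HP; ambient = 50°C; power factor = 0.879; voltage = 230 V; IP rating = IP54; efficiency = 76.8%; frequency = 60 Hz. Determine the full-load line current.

34.9 A

P_out = 7.27 × 746 = 5423 W
P_in = P_out / η = 5423 / 0.768 = 7061 W
I = P_in / (V·cosφ) = 7061 / (230 × 0.879) = 34.9 A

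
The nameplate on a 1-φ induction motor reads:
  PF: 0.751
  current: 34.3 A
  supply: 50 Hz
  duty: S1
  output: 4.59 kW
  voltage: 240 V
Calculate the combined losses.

P_in = V·I·cosφ = 240×34.3×0.751 = 6182 W
P_out = 4590 W
Losses = P_in − P_out = 6182 − 4590 = 1592 W

1.59 kW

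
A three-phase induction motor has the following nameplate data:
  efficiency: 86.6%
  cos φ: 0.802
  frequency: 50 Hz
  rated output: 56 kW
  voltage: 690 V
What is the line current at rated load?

P_out = 56 kW = 56000 W
P_in = P_out / η = 56000 / 0.866 = 64665 W
I_L = P_in / (√3·V_L·cosφ) = 64665 / (1.732 × 690 × 0.802) = 67.5 A

67.5 A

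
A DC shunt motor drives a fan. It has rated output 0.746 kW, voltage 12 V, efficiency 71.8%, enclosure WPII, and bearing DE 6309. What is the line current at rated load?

86.6 A

P_out = 0.746 kW = 746 W
P_in = P_out / η = 746 / 0.718 = 1039 W
I = P_in / V = 1039 / 12 = 86.6 A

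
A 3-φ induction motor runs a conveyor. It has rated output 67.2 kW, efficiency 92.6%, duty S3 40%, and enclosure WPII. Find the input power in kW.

72.6 kW

P_out = 67200 W
P_in = P_out/η = 67200/0.926 = 72570 W = 72.6 kW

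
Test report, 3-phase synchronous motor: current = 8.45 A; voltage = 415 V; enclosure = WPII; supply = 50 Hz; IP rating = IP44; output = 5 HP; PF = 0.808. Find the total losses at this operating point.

1.18 kW

P_in = √3·V·I·cosφ = 1.732×415×8.45×0.808 = 4908 W
P_out = 5×746 = 3730 W
Losses = P_in − P_out = 4908 − 3730 = 1178 W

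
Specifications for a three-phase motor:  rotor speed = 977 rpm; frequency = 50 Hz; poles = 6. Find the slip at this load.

2.30 %

n_s = 120f/p = 120×50/6 = 1000 rpm
s = (n_s − n)/n_s = (1000 − 977)/1000 = 0.0230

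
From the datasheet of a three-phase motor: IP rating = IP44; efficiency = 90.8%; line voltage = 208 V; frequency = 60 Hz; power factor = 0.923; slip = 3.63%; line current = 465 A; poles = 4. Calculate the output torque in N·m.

P_in = √3·V·I·cosφ = 1.732 × 208 × 465 × 0.923 = 154620 W
P_out = η·P_in = 0.908 × 154620 = 140395 W
n_s = 120×60/4 = 1800 rpm; n = 1800×(1−0.0363) = 1735 rpm
ω = 2π×1735/60 = 181.7 rad/s
τ = P_out/ω = 140395/181.7 = 773 N·m

773 N·m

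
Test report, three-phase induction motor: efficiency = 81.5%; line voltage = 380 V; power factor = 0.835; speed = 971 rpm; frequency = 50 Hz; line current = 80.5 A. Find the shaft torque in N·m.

P_in = √3·V·I·cosφ = 1.732 × 380 × 80.5 × 0.835 = 44240 W
P_out = η·P_in = 0.815 × 44240 = 36056 W
n = 971 rpm
ω = 2π×971/60 = 101.7 rad/s
τ = P_out/ω = 36056/101.7 = 355 N·m

355 N·m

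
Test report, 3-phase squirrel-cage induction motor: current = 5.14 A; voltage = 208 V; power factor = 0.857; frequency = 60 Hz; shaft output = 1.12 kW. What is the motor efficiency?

P_out = 1.12 kW = 1120 W
P_in = √3·V_L·I_L·cosφ = 1.732 × 208 × 5.14 × 0.857 = 1587 W
η = P_out / P_in = 1120 / 1587 = 0.706 = 70.6%

70.6 %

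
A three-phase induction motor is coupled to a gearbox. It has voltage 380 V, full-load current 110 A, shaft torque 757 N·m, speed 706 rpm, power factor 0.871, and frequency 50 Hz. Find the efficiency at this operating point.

88.8 %

ω = 2π × 706/60 = 73.93 rad/s; P_out = τω = 757 × 73.93 = 55965 W
P_in = √3·V_L·I_L·cosφ = 1.732 × 380 × 110 × 0.871 = 63058 W
η = P_out / P_in = 55965 / 63058 = 0.888 = 88.8%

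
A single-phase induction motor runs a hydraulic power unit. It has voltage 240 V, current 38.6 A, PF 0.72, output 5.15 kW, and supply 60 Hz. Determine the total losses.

P_in = V·I·cosφ = 240×38.6×0.72 = 6670 W
P_out = 5150 W
Losses = P_in − P_out = 6670 − 5150 = 1520 W

1520 W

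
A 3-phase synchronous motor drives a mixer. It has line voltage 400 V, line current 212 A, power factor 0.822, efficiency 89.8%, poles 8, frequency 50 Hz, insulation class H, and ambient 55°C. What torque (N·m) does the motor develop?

1380 N·m

P_in = √3·V·I·cosφ = 1.732 × 400 × 212 × 0.822 = 120730 W
P_out = η·P_in = 0.898 × 120730 = 108416 W
n = n_s = 120×50/8 = 750 rpm (synchronous)
ω = 2π×750/60 = 78.54 rad/s
τ = P_out/ω = 108416/78.54 = 1380 N·m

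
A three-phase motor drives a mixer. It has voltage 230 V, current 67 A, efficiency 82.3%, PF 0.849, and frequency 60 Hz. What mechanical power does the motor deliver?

P_in = √3·V·I·cosφ = 1.732 × 230 × 67 × 0.849 = 22660 W
P_out = η·P_in = 0.823 × 22660 = 18649 W

18.6 kW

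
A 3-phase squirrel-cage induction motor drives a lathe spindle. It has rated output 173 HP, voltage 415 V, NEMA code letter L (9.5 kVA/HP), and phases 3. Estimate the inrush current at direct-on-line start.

S_LR = 9.5 × 173 = 1643.5 kVA
I_LR = S_LR/(√3·V_L) = 1643500/(1.732×415) = 2290 A

2290 A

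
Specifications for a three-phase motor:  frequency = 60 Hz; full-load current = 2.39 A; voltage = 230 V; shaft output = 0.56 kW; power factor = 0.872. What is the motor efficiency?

67.5 %

P_out = 0.56 kW = 560 W
P_in = √3·V_L·I_L·cosφ = 1.732 × 230 × 2.39 × 0.872 = 830 W
η = P_out / P_in = 560 / 830 = 0.675 = 67.5%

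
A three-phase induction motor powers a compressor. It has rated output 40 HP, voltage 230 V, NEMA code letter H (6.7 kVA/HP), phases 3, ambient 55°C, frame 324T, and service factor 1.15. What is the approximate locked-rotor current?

673 A

S_LR = 6.7 × 40 = 268 kVA
I_LR = S_LR/(√3·V_L) = 268000/(1.732×230) = 673 A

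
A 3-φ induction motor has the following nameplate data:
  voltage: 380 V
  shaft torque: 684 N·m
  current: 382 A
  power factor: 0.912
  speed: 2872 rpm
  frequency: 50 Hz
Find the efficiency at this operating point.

89.7 %

ω = 2π × 2872/60 = 300.8 rad/s; P_out = τω = 684 × 300.8 = 205747 W
P_in = √3·V_L·I_L·cosφ = 1.732 × 380 × 382 × 0.912 = 229292 W
η = P_out / P_in = 205747 / 229292 = 0.897 = 89.7%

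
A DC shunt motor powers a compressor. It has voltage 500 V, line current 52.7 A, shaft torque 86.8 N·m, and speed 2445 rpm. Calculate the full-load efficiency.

84.3 %

ω = 2π × 2445/60 = 256 rad/s; P_out = τω = 86.8 × 256 = 22221 W
P_in = V·I = 500 × 52.7 = 26350 W
η = P_out / P_in = 22221 / 26350 = 0.843 = 84.3%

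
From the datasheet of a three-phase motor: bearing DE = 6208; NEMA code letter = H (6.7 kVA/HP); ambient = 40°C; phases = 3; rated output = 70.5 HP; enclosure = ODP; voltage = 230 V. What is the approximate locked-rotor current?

S_LR = 6.7 × 70.5 = 472.35 kVA
I_LR = S_LR/(√3·V_L) = 472350/(1.732×230) = 1190 A

1190 A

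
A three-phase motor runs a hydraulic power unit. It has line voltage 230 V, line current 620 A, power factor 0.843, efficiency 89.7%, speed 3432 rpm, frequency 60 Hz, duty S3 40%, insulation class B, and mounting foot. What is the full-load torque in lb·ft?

P_in = √3·V·I·cosφ = 1.732 × 230 × 620 × 0.843 = 208207 W
P_out = η·P_in = 0.897 × 208207 = 186762 W
n = 3432 rpm
ω = 2π×3432/60 = 359.4 rad/s
τ = P_out/ω = 186762/359.4 = 519.6 N·m
In lb·ft: 519.6/1.356 = 383 lb·ft

383 lb·ft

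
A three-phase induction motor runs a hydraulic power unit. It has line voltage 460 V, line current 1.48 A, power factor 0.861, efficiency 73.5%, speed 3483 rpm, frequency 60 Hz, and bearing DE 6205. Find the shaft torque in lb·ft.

P_in = √3·V·I·cosφ = 1.732 × 460 × 1.48 × 0.861 = 1015 W
P_out = η·P_in = 0.735 × 1015 = 746 W
n = 3483 rpm
ω = 2π×3483/60 = 364.7 rad/s
τ = P_out/ω = 746/364.7 = 2.046 N·m
In lb·ft: 2.046/1.356 = 1.51 lb·ft

1.51 lb·ft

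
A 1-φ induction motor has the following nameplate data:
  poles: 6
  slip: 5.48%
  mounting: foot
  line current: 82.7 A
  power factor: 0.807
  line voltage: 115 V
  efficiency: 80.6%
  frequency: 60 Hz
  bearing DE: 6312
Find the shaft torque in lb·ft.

38.4 lb·ft

P_in = V·I·cosφ = 115 × 82.7 × 0.807 = 7675 W
P_out = η·P_in = 0.806 × 7675 = 6186 W
n_s = 120×60/6 = 1200 rpm; n = 1200×(1−0.0548) = 1134 rpm
ω = 2π×1134/60 = 118.8 rad/s
τ = P_out/ω = 6186/118.8 = 52.07 N·m
In lb·ft: 52.07/1.356 = 38.4 lb·ft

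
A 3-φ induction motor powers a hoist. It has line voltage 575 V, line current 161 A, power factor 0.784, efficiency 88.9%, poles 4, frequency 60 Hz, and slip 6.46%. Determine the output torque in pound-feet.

467 lb·ft

P_in = √3·V·I·cosφ = 1.732 × 575 × 161 × 0.784 = 125706 W
P_out = η·P_in = 0.889 × 125706 = 111753 W
n_s = 120×60/4 = 1800 rpm; n = 1800×(1−0.0646) = 1684 rpm
ω = 2π×1684/60 = 176.3 rad/s
τ = P_out/ω = 111753/176.3 = 633.9 N·m
In lb·ft: 633.9/1.356 = 467 lb·ft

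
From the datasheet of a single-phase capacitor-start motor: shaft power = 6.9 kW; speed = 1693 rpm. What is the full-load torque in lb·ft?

28.7 lb·ft

ω = 2π × 1693/60 = 177.3 rad/s
τ = P/ω = 6900/177.3 = 38.92 N·m
In lb·ft: 38.92/1.356 = 28.7 lb·ft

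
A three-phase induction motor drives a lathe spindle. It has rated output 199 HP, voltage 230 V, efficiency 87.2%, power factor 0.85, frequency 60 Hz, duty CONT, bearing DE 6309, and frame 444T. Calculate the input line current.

503 A

P_out = 199 × 746 = 148454 W
P_in = P_out / η = 148454 / 0.872 = 170245 W
I_L = P_in / (√3·V_L·cosφ) = 170245 / (1.732 × 230 × 0.85) = 503 A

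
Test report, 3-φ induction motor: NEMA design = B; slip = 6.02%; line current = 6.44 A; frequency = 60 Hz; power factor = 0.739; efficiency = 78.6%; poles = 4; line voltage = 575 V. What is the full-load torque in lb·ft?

P_in = √3·V·I·cosφ = 1.732 × 575 × 6.44 × 0.739 = 4740 W
P_out = η·P_in = 0.786 × 4740 = 3726 W
n_s = 120×60/4 = 1800 rpm; n = 1800×(1−0.0602) = 1692 rpm
ω = 2π×1692/60 = 177.2 rad/s
τ = P_out/ω = 3726/177.2 = 21.03 N·m
In lb·ft: 21.03/1.356 = 15.5 lb·ft

15.5 lb·ft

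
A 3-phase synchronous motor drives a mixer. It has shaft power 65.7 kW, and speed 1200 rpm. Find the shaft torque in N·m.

523 N·m

ω = 2π × 1200/60 = 125.7 rad/s
τ = P/ω = 65700/125.7 = 523 N·m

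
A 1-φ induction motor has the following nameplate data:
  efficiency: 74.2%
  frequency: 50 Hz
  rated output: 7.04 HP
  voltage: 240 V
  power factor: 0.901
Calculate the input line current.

32.7 A

P_out = 7.04 × 746 = 5252 W
P_in = P_out / η = 5252 / 0.742 = 7078 W
I = P_in / (V·cosφ) = 7078 / (240 × 0.901) = 32.7 A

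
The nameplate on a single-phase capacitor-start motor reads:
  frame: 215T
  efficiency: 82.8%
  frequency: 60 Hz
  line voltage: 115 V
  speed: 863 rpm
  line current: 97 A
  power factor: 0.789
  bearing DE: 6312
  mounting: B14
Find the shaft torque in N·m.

80.6 N·m

P_in = V·I·cosφ = 115 × 97 × 0.789 = 8801 W
P_out = η·P_in = 0.828 × 8801 = 7287 W
n = 863 rpm
ω = 2π×863/60 = 90.37 rad/s
τ = P_out/ω = 7287/90.37 = 80.6 N·m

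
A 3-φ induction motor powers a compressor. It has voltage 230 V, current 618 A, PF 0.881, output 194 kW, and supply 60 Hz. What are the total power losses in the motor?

22900 W

P_in = √3·V·I·cosφ = 1.732×230×618×0.881 = 216890 W
P_out = 194000 W
Losses = P_in − P_out = 216890 − 194000 = 22890 W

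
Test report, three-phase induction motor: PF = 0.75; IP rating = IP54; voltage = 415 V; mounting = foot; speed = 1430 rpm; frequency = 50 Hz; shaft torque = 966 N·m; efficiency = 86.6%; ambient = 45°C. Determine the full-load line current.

310 A

ω = 2π×1430/60 = 149.7 rad/s; P_out = τω = 966 × 149.7 = 144610 W
P_in = P_out / η = 144610 / 0.866 = 166986 W
I_L = P_in / (√3·V_L·cosφ) = 166986 / (1.732 × 415 × 0.75) = 310 A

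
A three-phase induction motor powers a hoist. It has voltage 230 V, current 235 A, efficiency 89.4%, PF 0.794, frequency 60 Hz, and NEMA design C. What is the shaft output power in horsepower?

89.1 HP

P_in = √3·V·I·cosφ = 1.732 × 230 × 235 × 0.794 = 74330 W
P_out = η·P_in = 0.894 × 74330 = 66451 W
= 66451/746 = 89.1 HP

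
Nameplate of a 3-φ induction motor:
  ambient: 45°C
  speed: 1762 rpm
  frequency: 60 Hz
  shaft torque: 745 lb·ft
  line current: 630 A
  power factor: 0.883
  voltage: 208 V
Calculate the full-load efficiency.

τ = 745 lb·ft × 1.356 = 1010 N·m
ω = 2π × 1762/60 = 184.5 rad/s; P_out = τω = 1010 × 184.5 = 186345 W
P_in = √3·V_L·I_L·cosφ = 1.732 × 208 × 630 × 0.883 = 200407 W
η = P_out / P_in = 186345 / 200407 = 0.930 = 93.0%

93.0 %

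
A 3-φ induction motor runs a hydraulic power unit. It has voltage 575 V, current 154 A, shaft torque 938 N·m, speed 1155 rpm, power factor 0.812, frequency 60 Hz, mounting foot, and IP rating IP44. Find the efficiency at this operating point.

91.1 %

ω = 2π × 1155/60 = 121 rad/s; P_out = τω = 938 × 121 = 113498 W
P_in = √3·V_L·I_L·cosφ = 1.732 × 575 × 154 × 0.812 = 124535 W
η = P_out / P_in = 113498 / 124535 = 0.911 = 91.1%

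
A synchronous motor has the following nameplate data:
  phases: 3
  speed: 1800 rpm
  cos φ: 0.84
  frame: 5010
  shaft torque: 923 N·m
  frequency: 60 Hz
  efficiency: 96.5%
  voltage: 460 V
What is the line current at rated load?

269 A

ω = 2π×1800/60 = 188.5 rad/s; P_out = τω = 923 × 188.5 = 173986 W
P_in = P_out / η = 173986 / 0.965 = 180296 W
I_L = P_in / (√3·V_L·cosφ) = 180296 / (1.732 × 460 × 0.84) = 269 A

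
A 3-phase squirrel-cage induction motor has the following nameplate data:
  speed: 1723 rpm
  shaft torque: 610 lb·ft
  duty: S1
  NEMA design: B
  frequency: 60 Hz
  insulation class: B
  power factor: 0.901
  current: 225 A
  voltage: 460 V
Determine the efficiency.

τ = 610 lb·ft × 1.356 = 827.2 N·m
ω = 2π × 1723/60 = 180.4 rad/s; P_out = τω = 827.2 × 180.4 = 149227 W
P_in = √3·V_L·I_L·cosφ = 1.732 × 460 × 225 × 0.901 = 161515 W
η = P_out / P_in = 149227 / 161515 = 0.924 = 92.4%

92.4 %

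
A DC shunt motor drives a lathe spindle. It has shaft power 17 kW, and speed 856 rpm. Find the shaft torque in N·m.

190 N·m

ω = 2π × 856/60 = 89.64 rad/s
τ = P/ω = 17000/89.64 = 190 N·m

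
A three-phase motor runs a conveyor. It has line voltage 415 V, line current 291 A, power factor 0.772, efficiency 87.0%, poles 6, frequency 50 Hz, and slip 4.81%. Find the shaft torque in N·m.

1410 N·m

P_in = √3·V·I·cosφ = 1.732 × 415 × 291 × 0.772 = 161475 W
P_out = η·P_in = 0.87 × 161475 = 140483 W
n_s = 120×50/6 = 1000 rpm; n = 1000×(1−0.0481) = 952 rpm
ω = 2π×952/60 = 99.69 rad/s
τ = P_out/ω = 140483/99.69 = 1410 N·m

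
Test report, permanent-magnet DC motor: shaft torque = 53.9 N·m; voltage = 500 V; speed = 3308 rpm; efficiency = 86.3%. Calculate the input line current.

ω = 2π×3308/60 = 346.4 rad/s; P_out = τω = 53.9 × 346.4 = 18671 W
P_in = P_out / η = 18671 / 0.863 = 21635 W
I = P_in / V = 21635 / 500 = 43.3 A

43.3 A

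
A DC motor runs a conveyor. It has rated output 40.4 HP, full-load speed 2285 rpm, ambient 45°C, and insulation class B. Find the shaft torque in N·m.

P_out = 40.4 × 746 = 30138 W
ω = 2π × 2285/60 = 239.3 rad/s
τ = P_out/ω = 30138/239.3 = 126 N·m

126 N·m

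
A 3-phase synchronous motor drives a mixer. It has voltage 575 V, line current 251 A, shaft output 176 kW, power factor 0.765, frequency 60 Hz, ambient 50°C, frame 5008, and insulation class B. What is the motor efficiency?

P_out = 176 kW = 176000 W
P_in = √3·V_L·I_L·cosφ = 1.732 × 575 × 251 × 0.765 = 191228 W
η = P_out / P_in = 176000 / 191228 = 0.920 = 92.0%

92.0 %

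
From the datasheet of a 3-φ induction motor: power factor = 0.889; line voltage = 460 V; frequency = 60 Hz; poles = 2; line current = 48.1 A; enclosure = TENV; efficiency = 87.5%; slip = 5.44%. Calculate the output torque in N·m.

83.6 N·m

P_in = √3·V·I·cosφ = 1.732 × 460 × 48.1 × 0.889 = 34068 W
P_out = η·P_in = 0.875 × 34068 = 29810 W
n_s = 120×60/2 = 3600 rpm; n = 3600×(1−0.0544) = 3404 rpm
ω = 2π×3404/60 = 356.5 rad/s
τ = P_out/ω = 29810/356.5 = 83.6 N·m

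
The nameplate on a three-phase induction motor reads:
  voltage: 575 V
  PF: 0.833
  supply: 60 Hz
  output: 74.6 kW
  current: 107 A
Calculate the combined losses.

P_in = √3·V·I·cosφ = 1.732×575×107×0.833 = 88766 W
P_out = 74600 W
Losses = P_in − P_out = 88766 − 74600 = 14166 W

14.2 kW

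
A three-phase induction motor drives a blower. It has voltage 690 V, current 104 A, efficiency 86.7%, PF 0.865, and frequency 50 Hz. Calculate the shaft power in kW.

93.2 kW

P_in = √3·V·I·cosφ = 1.732 × 690 × 104 × 0.865 = 107509 W
P_out = η·P_in = 0.867 × 107509 = 93210 W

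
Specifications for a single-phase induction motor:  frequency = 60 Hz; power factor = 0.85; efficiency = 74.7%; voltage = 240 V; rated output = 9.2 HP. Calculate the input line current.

45 A

P_out = 9.2 × 746 = 6863 W
P_in = P_out / η = 6863 / 0.747 = 9187 W
I = P_in / (V·cosφ) = 9187 / (240 × 0.85) = 45 A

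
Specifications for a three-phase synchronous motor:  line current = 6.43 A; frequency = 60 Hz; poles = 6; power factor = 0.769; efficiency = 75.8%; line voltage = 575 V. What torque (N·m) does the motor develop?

P_in = √3·V·I·cosφ = 1.732 × 575 × 6.43 × 0.769 = 4924 W
P_out = η·P_in = 0.758 × 4924 = 3732 W
n = n_s = 120×60/6 = 1200 rpm (synchronous)
ω = 2π×1200/60 = 125.7 rad/s
τ = P_out/ω = 3732/125.7 = 29.7 N·m

29.7 N·m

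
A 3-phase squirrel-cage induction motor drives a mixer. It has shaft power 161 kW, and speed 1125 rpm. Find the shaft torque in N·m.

ω = 2π × 1125/60 = 117.8 rad/s
τ = P/ω = 161000/117.8 = 1370 N·m

1370 N·m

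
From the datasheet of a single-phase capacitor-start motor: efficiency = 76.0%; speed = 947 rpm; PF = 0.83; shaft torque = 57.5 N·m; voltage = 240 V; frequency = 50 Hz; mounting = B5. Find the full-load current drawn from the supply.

ω = 2π×947/60 = 99.17 rad/s; P_out = τω = 57.5 × 99.17 = 5702 W
P_in = P_out / η = 5702 / 0.760 = 7503 W
I = P_in / (V·cosφ) = 7503 / (240 × 0.83) = 37.7 A

37.7 A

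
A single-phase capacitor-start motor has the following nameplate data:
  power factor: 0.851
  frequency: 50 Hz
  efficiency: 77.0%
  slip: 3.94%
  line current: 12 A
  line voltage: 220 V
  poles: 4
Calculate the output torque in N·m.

11.5 N·m

P_in = V·I·cosφ = 220 × 12 × 0.851 = 2247 W
P_out = η·P_in = 0.77 × 2247 = 1730 W
n_s = 120×50/4 = 1500 rpm; n = 1500×(1−0.0394) = 1441 rpm
ω = 2π×1441/60 = 150.9 rad/s
τ = P_out/ω = 1730/150.9 = 11.5 N·m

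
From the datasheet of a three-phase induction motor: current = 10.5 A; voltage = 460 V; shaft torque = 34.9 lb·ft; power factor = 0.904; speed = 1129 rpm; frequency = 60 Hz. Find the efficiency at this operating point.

74.0 %

τ = 34.9 lb·ft × 1.356 = 47.32 N·m
ω = 2π × 1129/60 = 118.2 rad/s; P_out = τω = 47.32 × 118.2 = 5593 W
P_in = √3·V_L·I_L·cosφ = 1.732 × 460 × 10.5 × 0.904 = 7562 W
η = P_out / P_in = 5593 / 7562 = 0.740 = 74.0%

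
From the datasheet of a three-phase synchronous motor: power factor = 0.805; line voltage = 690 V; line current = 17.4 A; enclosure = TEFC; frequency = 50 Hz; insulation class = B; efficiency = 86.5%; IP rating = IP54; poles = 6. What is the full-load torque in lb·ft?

102 lb·ft

P_in = √3·V·I·cosφ = 1.732 × 690 × 17.4 × 0.805 = 16739 W
P_out = η·P_in = 0.865 × 16739 = 14479 W
n = n_s = 120×50/6 = 1000 rpm (synchronous)
ω = 2π×1000/60 = 104.7 rad/s
τ = P_out/ω = 14479/104.7 = 138.3 N·m
In lb·ft: 138.3/1.356 = 102 lb·ft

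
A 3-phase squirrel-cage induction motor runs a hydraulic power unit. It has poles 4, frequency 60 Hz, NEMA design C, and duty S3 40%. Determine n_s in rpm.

1800 rpm

n_s = 120f/p = 120×60/4 = 1800 rpm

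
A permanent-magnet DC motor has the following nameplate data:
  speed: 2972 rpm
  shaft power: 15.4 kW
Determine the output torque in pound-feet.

36.5 lb·ft

ω = 2π × 2972/60 = 311.2 rad/s
τ = P/ω = 15400/311.2 = 49.49 N·m
In lb·ft: 49.49/1.356 = 36.5 lb·ft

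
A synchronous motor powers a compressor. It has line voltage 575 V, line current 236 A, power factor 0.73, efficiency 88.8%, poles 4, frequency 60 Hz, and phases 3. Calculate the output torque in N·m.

808 N·m

P_in = √3·V·I·cosφ = 1.732 × 575 × 236 × 0.73 = 171574 W
P_out = η·P_in = 0.888 × 171574 = 152358 W
n = n_s = 120×60/4 = 1800 rpm (synchronous)
ω = 2π×1800/60 = 188.5 rad/s
τ = P_out/ω = 152358/188.5 = 808 N·m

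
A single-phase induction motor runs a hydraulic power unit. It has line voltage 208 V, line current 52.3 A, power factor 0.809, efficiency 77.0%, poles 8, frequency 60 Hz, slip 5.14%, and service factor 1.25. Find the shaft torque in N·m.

P_in = V·I·cosφ = 208 × 52.3 × 0.809 = 8801 W
P_out = η·P_in = 0.77 × 8801 = 6777 W
n_s = 120×60/8 = 900 rpm; n = 900×(1−0.0514) = 854 rpm
ω = 2π×854/60 = 89.43 rad/s
τ = P_out/ω = 6777/89.43 = 75.8 N·m

75.8 N·m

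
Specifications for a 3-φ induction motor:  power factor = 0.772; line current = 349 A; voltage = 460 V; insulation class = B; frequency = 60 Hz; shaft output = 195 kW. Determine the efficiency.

90.8 %

P_out = 195 kW = 195000 W
P_in = √3·V_L·I_L·cosφ = 1.732 × 460 × 349 × 0.772 = 214659 W
η = P_out / P_in = 195000 / 214659 = 0.908 = 90.8%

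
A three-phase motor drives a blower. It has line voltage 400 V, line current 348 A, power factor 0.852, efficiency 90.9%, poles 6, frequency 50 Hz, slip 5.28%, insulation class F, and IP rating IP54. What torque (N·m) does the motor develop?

1880 N·m

P_in = √3·V·I·cosφ = 1.732 × 400 × 348 × 0.852 = 205412 W
P_out = η·P_in = 0.909 × 205412 = 186720 W
n_s = 120×50/6 = 1000 rpm; n = 1000×(1−0.0528) = 947 rpm
ω = 2π×947/60 = 99.17 rad/s
τ = P_out/ω = 186720/99.17 = 1880 N·m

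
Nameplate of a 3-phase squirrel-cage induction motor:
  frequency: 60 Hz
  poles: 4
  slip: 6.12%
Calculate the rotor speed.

1690 rpm

n_s = 120f/p = 120×60/4 = 1800 rpm
n = n_s(1 − s) = 1800 × (1 − 0.0612) = 1690 rpm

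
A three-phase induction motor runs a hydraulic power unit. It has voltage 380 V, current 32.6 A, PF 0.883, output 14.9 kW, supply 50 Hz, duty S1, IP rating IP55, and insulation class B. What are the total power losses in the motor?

4.05 kW

P_in = √3·V·I·cosφ = 1.732×380×32.6×0.883 = 18946 W
P_out = 14900 W
Losses = P_in − P_out = 18946 − 14900 = 4046 W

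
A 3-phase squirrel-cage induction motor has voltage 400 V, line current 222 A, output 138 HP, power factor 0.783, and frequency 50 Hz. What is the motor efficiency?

P_out = 138 × 746 = 102948 W
P_in = √3·V_L·I_L·cosφ = 1.732 × 400 × 222 × 0.783 = 120427 W
η = P_out / P_in = 102948 / 120427 = 0.855 = 85.5%

85.5 %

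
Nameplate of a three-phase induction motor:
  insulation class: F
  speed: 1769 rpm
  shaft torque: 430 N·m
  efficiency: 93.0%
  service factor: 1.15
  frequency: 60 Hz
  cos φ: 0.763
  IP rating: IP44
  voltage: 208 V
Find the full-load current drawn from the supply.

ω = 2π×1769/60 = 185.2 rad/s; P_out = τω = 430 × 185.2 = 79636 W
P_in = P_out / η = 79636 / 0.930 = 85630 W
I_L = P_in / (√3·V_L·cosφ) = 85630 / (1.732 × 208 × 0.763) = 312 A

312 A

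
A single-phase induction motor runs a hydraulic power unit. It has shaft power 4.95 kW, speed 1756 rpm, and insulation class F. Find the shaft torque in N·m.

ω = 2π × 1756/60 = 183.9 rad/s
τ = P/ω = 4950/183.9 = 26.9 N·m

26.9 N·m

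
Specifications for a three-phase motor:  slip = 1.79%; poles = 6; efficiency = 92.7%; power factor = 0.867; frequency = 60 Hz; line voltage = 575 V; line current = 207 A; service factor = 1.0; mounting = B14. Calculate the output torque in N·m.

P_in = √3·V·I·cosφ = 1.732 × 575 × 207 × 0.867 = 178733 W
P_out = η·P_in = 0.927 × 178733 = 165685 W
n_s = 120×60/6 = 1200 rpm; n = 1200×(1−0.0179) = 1179 rpm
ω = 2π×1179/60 = 123.5 rad/s
τ = P_out/ω = 165685/123.5 = 1340 N·m

1340 N·m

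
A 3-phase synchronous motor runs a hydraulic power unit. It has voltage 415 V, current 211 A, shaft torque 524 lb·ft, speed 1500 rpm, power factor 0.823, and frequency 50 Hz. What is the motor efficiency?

89.4 %

τ = 524 lb·ft × 1.356 = 710.5 N·m
ω = 2π × 1500/60 = 157.1 rad/s; P_out = τω = 710.5 × 157.1 = 111620 W
P_in = √3·V_L·I_L·cosφ = 1.732 × 415 × 211 × 0.823 = 124818 W
η = P_out / P_in = 111620 / 124818 = 0.894 = 89.4%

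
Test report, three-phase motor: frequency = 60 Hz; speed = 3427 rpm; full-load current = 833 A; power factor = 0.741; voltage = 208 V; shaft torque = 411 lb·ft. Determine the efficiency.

τ = 411 lb·ft × 1.356 = 557.3 N·m
ω = 2π × 3427/60 = 358.9 rad/s; P_out = τω = 557.3 × 358.9 = 200015 W
P_in = √3·V_L·I_L·cosφ = 1.732 × 208 × 833 × 0.741 = 222369 W
η = P_out / P_in = 200015 / 222369 = 0.899 = 89.9%

89.9 %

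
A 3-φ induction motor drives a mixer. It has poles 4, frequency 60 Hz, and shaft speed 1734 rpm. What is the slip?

n_s = 120f/p = 120×60/4 = 1800 rpm
s = (n_s − n)/n_s = (1800 − 1734)/1800 = 0.0367

3.67 %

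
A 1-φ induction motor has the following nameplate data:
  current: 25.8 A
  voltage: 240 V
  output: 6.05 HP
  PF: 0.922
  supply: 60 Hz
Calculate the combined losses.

P_in = V·I·cosφ = 240×25.8×0.922 = 5709 W
P_out = 6.05×746 = 4513 W
Losses = P_in − P_out = 5709 − 4513 = 1196 W

1200 W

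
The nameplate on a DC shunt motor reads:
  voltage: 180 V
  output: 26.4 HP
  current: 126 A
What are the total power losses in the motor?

P_in = V·I = 180×126 = 22680 W
P_out = 26.4×746 = 19694 W
Losses = P_in − P_out = 22680 − 19694 = 2986 W

2990 W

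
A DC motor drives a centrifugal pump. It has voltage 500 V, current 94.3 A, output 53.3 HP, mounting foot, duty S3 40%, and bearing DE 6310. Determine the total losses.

P_in = V·I = 500×94.3 = 47150 W
P_out = 53.3×746 = 39762 W
Losses = P_in − P_out = 47150 − 39762 = 7388 W

7.39 kW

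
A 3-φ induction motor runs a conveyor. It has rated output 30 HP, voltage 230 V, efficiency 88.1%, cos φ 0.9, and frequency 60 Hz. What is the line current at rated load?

70.9 A

P_out = 30 × 746 = 22380 W
P_in = P_out / η = 22380 / 0.881 = 25403 W
I_L = P_in / (√3·V_L·cosφ) = 25403 / (1.732 × 230 × 0.9) = 70.9 A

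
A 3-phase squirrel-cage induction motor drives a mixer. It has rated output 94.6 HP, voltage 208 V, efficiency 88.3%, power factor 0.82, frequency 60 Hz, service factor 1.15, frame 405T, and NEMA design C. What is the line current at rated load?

271 A

P_out = 94.6 × 746 = 70572 W
P_in = P_out / η = 70572 / 0.883 = 79923 W
I_L = P_in / (√3·V_L·cosφ) = 79923 / (1.732 × 208 × 0.82) = 271 A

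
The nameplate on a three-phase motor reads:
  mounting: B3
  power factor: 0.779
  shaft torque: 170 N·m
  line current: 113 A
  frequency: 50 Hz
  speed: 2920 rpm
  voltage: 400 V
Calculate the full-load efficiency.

ω = 2π × 2920/60 = 305.8 rad/s; P_out = τω = 170 × 305.8 = 51986 W
P_in = √3·V_L·I_L·cosφ = 1.732 × 400 × 113 × 0.779 = 60985 W
η = P_out / P_in = 51986 / 60985 = 0.852 = 85.2%

85.2 %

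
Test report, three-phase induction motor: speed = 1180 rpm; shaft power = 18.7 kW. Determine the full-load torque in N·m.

151 N·m

ω = 2π × 1180/60 = 123.6 rad/s
τ = P/ω = 18700/123.6 = 151 N·m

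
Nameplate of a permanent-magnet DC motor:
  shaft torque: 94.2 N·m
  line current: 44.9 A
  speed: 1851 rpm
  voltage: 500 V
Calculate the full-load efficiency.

81.3 %

ω = 2π × 1851/60 = 193.8 rad/s; P_out = τω = 94.2 × 193.8 = 18256 W
P_in = V·I = 500 × 44.9 = 22450 W
η = P_out / P_in = 18256 / 22450 = 0.813 = 81.3%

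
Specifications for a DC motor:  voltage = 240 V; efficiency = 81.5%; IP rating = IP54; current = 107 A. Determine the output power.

P_in = V·I = 240 × 107 = 25680 W
P_out = η·P_in = 0.815 × 25680 = 20929 W

20.9 kW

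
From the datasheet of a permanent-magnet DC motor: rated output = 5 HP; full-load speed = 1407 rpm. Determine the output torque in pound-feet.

P_out = 5 × 746 = 3730 W
ω = 2π × 1407/60 = 147.3 rad/s
τ = P_out/ω = 3730/147.3 = 25.32 N·m
In lb·ft: 25.32/1.356 = 18.7 lb·ft

18.7 lb·ft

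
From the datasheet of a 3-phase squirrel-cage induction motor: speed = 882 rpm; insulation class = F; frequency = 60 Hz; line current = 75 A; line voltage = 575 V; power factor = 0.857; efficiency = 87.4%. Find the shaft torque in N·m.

606 N·m

P_in = √3·V·I·cosφ = 1.732 × 575 × 75 × 0.857 = 64011 W
P_out = η·P_in = 0.874 × 64011 = 55946 W
n = 882 rpm
ω = 2π×882/60 = 92.36 rad/s
τ = P_out/ω = 55946/92.36 = 606 N·m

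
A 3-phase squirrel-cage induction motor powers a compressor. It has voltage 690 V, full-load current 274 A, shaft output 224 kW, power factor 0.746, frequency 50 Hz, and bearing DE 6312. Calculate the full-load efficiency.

91.7 %

P_out = 224 kW = 224000 W
P_in = √3·V_L·I_L·cosφ = 1.732 × 690 × 274 × 0.746 = 244279 W
η = P_out / P_in = 224000 / 244279 = 0.917 = 91.7%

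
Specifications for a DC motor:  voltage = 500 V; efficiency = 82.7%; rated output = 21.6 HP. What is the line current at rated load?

39 A

P_out = 21.6 × 746 = 16114 W
P_in = P_out / η = 16114 / 0.827 = 19485 W
I = P_in / V = 19485 / 500 = 39 A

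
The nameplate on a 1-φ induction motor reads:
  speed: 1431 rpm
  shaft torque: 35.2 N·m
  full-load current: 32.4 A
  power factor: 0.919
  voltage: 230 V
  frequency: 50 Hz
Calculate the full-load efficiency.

ω = 2π × 1431/60 = 149.9 rad/s; P_out = τω = 35.2 × 149.9 = 5276 W
P_in = V·I·cosφ = 230 × 32.4 × 0.919 = 6848 W
η = P_out / P_in = 5276 / 6848 = 0.770 = 77.0%

77.0 %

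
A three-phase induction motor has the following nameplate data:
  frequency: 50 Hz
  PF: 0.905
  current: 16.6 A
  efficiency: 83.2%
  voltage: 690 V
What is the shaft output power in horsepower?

20 HP

P_in = √3·V·I·cosφ = 1.732 × 690 × 16.6 × 0.905 = 17954 W
P_out = η·P_in = 0.832 × 17954 = 14938 W
= 14938/746 = 20 HP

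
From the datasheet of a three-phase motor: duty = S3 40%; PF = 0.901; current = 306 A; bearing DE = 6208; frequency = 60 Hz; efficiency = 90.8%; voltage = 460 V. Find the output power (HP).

267 HP

P_in = √3·V·I·cosφ = 1.732 × 460 × 306 × 0.901 = 219660 W
P_out = η·P_in = 0.908 × 219660 = 199451 W
= 199451/746 = 267 HP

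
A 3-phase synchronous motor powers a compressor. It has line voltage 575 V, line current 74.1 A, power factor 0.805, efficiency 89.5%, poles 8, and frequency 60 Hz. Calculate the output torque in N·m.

P_in = √3·V·I·cosφ = 1.732 × 575 × 74.1 × 0.805 = 59406 W
P_out = η·P_in = 0.895 × 59406 = 53168 W
n = n_s = 120×60/8 = 900 rpm (synchronous)
ω = 2π×900/60 = 94.25 rad/s
τ = P_out/ω = 53168/94.25 = 564 N·m

564 N·m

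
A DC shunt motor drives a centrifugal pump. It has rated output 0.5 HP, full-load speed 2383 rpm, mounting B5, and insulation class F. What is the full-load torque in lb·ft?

1.1 lb·ft

P_out = 0.5 × 746 = 373 W
ω = 2π × 2383/60 = 249.5 rad/s
τ = P_out/ω = 373/249.5 = 1.495 N·m
In lb·ft: 1.495/1.356 = 1.1 lb·ft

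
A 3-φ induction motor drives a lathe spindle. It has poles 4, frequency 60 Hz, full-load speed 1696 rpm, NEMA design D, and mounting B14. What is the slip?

5.78 %

n_s = 120f/p = 120×60/4 = 1800 rpm
s = (n_s − n)/n_s = (1800 − 1696)/1800 = 0.0578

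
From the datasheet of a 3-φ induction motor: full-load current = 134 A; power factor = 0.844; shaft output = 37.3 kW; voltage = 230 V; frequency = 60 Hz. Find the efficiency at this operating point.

P_out = 37.3 kW = 37300 W
P_in = √3·V_L·I_L·cosφ = 1.732 × 230 × 134 × 0.844 = 45053 W
η = P_out / P_in = 37300 / 45053 = 0.828 = 82.8%

82.8 %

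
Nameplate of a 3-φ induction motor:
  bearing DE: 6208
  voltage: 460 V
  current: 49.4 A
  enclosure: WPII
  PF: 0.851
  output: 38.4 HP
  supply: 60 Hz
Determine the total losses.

4.85 kW

P_in = √3·V·I·cosφ = 1.732×460×49.4×0.851 = 33494 W
P_out = 38.4×746 = 28646 W
Losses = P_in − P_out = 33494 − 28646 = 4848 W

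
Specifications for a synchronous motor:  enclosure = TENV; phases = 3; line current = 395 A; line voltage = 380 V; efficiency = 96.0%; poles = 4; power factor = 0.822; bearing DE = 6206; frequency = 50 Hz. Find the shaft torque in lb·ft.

P_in = √3·V·I·cosφ = 1.732 × 380 × 395 × 0.822 = 213698 W
P_out = η·P_in = 0.96 × 213698 = 205150 W
n = n_s = 120×50/4 = 1500 rpm (synchronous)
ω = 2π×1500/60 = 157.1 rad/s
τ = P_out/ω = 205150/157.1 = 1306 N·m
In lb·ft: 1306/1.356 = 963 lb·ft

963 lb·ft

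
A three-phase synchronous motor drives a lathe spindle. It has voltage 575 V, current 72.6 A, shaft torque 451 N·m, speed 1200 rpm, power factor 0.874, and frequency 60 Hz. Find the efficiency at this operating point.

ω = 2π × 1200/60 = 125.7 rad/s; P_out = τω = 451 × 125.7 = 56691 W
P_in = √3·V_L·I_L·cosφ = 1.732 × 575 × 72.6 × 0.874 = 63192 W
η = P_out / P_in = 56691 / 63192 = 0.897 = 89.7%

89.7 %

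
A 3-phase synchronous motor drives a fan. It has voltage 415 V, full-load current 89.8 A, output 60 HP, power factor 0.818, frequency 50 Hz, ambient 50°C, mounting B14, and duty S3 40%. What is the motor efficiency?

P_out = 60 × 746 = 44760 W
P_in = √3·V_L·I_L·cosφ = 1.732 × 415 × 89.8 × 0.818 = 52799 W
η = P_out / P_in = 44760 / 52799 = 0.848 = 84.8%

84.8 %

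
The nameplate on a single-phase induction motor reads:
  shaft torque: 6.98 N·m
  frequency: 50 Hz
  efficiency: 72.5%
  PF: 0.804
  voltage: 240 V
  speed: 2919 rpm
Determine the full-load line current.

ω = 2π×2919/60 = 305.7 rad/s; P_out = τω = 6.98 × 305.7 = 2134 W
P_in = P_out / η = 2134 / 0.725 = 2943 W
I = P_in / (V·cosφ) = 2943 / (240 × 0.804) = 15.3 A

15.3 A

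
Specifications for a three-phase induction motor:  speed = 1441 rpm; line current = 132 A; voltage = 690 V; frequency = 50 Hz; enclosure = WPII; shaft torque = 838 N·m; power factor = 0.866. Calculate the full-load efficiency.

ω = 2π × 1441/60 = 150.9 rad/s; P_out = τω = 838 × 150.9 = 126454 W
P_in = √3·V_L·I_L·cosφ = 1.732 × 690 × 132 × 0.866 = 136612 W
η = P_out / P_in = 126454 / 136612 = 0.926 = 92.6%

92.6 %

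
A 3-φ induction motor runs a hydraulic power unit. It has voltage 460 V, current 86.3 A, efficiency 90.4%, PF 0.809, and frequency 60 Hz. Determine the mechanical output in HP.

67.4 HP

P_in = √3·V·I·cosφ = 1.732 × 460 × 86.3 × 0.809 = 55624 W
P_out = η·P_in = 0.904 × 55624 = 50284 W
= 50284/746 = 67.4 HP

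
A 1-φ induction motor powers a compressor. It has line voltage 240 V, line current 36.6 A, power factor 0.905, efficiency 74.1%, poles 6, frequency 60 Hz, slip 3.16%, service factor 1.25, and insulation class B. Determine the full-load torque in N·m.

P_in = V·I·cosφ = 240 × 36.6 × 0.905 = 7950 W
P_out = η·P_in = 0.741 × 7950 = 5891 W
n_s = 120×60/6 = 1200 rpm; n = 1200×(1−0.0316) = 1162 rpm
ω = 2π×1162/60 = 121.7 rad/s
τ = P_out/ω = 5891/121.7 = 48.4 N·m

48.4 N·m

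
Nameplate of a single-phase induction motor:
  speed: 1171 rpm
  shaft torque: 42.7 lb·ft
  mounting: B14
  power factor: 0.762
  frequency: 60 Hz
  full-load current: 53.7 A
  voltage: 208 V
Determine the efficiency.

τ = 42.7 lb·ft × 1.356 = 57.9 N·m
ω = 2π × 1171/60 = 122.6 rad/s; P_out = τω = 57.9 × 122.6 = 7099 W
P_in = V·I·cosφ = 208 × 53.7 × 0.762 = 8511 W
η = P_out / P_in = 7099 / 8511 = 0.834 = 83.4%

83.4 %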